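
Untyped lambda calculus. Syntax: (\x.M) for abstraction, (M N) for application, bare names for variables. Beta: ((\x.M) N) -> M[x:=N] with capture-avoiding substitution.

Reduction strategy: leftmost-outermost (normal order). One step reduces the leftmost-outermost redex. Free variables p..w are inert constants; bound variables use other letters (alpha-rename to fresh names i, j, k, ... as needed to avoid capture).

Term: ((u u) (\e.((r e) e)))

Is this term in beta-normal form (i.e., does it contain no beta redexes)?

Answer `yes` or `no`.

Answer: yes

Derivation:
Term: ((u u) (\e.((r e) e)))
No beta redexes found.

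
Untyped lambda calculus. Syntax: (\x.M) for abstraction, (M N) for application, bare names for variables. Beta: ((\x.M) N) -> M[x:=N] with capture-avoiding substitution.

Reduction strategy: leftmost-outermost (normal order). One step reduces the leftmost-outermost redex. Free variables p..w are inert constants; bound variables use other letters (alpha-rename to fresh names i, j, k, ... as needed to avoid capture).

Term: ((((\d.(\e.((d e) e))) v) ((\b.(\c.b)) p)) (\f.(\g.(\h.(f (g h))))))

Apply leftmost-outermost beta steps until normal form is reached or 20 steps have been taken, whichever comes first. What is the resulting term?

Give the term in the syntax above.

Step 0: ((((\d.(\e.((d e) e))) v) ((\b.(\c.b)) p)) (\f.(\g.(\h.(f (g h))))))
Step 1: (((\e.((v e) e)) ((\b.(\c.b)) p)) (\f.(\g.(\h.(f (g h))))))
Step 2: (((v ((\b.(\c.b)) p)) ((\b.(\c.b)) p)) (\f.(\g.(\h.(f (g h))))))
Step 3: (((v (\c.p)) ((\b.(\c.b)) p)) (\f.(\g.(\h.(f (g h))))))
Step 4: (((v (\c.p)) (\c.p)) (\f.(\g.(\h.(f (g h))))))

Answer: (((v (\c.p)) (\c.p)) (\f.(\g.(\h.(f (g h))))))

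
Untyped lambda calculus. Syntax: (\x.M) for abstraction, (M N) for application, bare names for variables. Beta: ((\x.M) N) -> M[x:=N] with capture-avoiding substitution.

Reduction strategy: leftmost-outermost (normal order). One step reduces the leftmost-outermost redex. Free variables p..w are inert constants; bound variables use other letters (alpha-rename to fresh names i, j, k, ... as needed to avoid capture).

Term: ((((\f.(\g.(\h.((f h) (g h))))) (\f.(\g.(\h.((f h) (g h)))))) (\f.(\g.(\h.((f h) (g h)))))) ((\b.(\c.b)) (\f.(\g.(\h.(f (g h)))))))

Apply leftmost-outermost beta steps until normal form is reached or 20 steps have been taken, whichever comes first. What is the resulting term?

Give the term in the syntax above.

Answer: (\h.(\g.(\i.(\j.(\k.((h (g i)) (j k)))))))

Derivation:
Step 0: ((((\f.(\g.(\h.((f h) (g h))))) (\f.(\g.(\h.((f h) (g h)))))) (\f.(\g.(\h.((f h) (g h)))))) ((\b.(\c.b)) (\f.(\g.(\h.(f (g h)))))))
Step 1: (((\g.(\h.(((\f.(\g.(\h.((f h) (g h))))) h) (g h)))) (\f.(\g.(\h.((f h) (g h)))))) ((\b.(\c.b)) (\f.(\g.(\h.(f (g h)))))))
Step 2: ((\h.(((\f.(\g.(\h.((f h) (g h))))) h) ((\f.(\g.(\h.((f h) (g h))))) h))) ((\b.(\c.b)) (\f.(\g.(\h.(f (g h)))))))
Step 3: (((\f.(\g.(\h.((f h) (g h))))) ((\b.(\c.b)) (\f.(\g.(\h.(f (g h))))))) ((\f.(\g.(\h.((f h) (g h))))) ((\b.(\c.b)) (\f.(\g.(\h.(f (g h))))))))
Step 4: ((\g.(\h.((((\b.(\c.b)) (\f.(\g.(\h.(f (g h)))))) h) (g h)))) ((\f.(\g.(\h.((f h) (g h))))) ((\b.(\c.b)) (\f.(\g.(\h.(f (g h))))))))
Step 5: (\h.((((\b.(\c.b)) (\f.(\g.(\h.(f (g h)))))) h) (((\f.(\g.(\h.((f h) (g h))))) ((\b.(\c.b)) (\f.(\g.(\h.(f (g h))))))) h)))
Step 6: (\h.(((\c.(\f.(\g.(\h.(f (g h)))))) h) (((\f.(\g.(\h.((f h) (g h))))) ((\b.(\c.b)) (\f.(\g.(\h.(f (g h))))))) h)))
Step 7: (\h.((\f.(\g.(\h.(f (g h))))) (((\f.(\g.(\h.((f h) (g h))))) ((\b.(\c.b)) (\f.(\g.(\h.(f (g h))))))) h)))
Step 8: (\h.(\g.(\i.((((\f.(\g.(\h.((f h) (g h))))) ((\b.(\c.b)) (\f.(\g.(\h.(f (g h))))))) h) (g i)))))
Step 9: (\h.(\g.(\i.(((\g.(\h.((((\b.(\c.b)) (\f.(\g.(\h.(f (g h)))))) h) (g h)))) h) (g i)))))
Step 10: (\h.(\g.(\i.((\i.((((\b.(\c.b)) (\f.(\g.(\h.(f (g h)))))) i) (h i))) (g i)))))
Step 11: (\h.(\g.(\i.((((\b.(\c.b)) (\f.(\g.(\h.(f (g h)))))) (g i)) (h (g i))))))
Step 12: (\h.(\g.(\i.(((\c.(\f.(\g.(\h.(f (g h)))))) (g i)) (h (g i))))))
Step 13: (\h.(\g.(\i.((\f.(\g.(\h.(f (g h))))) (h (g i))))))
Step 14: (\h.(\g.(\i.(\j.(\k.((h (g i)) (j k)))))))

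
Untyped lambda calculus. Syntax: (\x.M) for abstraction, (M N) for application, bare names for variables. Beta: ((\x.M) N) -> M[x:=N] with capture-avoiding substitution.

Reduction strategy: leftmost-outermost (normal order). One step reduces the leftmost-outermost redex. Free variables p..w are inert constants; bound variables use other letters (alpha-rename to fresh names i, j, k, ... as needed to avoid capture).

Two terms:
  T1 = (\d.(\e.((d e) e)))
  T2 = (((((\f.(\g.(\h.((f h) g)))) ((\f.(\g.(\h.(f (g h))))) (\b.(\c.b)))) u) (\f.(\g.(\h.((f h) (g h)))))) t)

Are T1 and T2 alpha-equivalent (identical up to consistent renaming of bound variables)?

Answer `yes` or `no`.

Answer: no

Derivation:
Term 1: (\d.(\e.((d e) e)))
Term 2: (((((\f.(\g.(\h.((f h) g)))) ((\f.(\g.(\h.(f (g h))))) (\b.(\c.b)))) u) (\f.(\g.(\h.((f h) (g h)))))) t)
Alpha-equivalence: compare structure up to binder renaming.
Result: False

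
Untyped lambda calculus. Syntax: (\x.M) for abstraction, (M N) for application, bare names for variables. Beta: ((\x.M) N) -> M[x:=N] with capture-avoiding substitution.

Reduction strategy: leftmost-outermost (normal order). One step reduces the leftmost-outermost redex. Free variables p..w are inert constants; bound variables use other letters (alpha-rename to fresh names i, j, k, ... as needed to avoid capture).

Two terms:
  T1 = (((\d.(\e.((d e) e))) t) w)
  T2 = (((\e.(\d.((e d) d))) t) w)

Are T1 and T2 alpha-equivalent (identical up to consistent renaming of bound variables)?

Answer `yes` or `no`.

Term 1: (((\d.(\e.((d e) e))) t) w)
Term 2: (((\e.(\d.((e d) d))) t) w)
Alpha-equivalence: compare structure up to binder renaming.
Result: True

Answer: yes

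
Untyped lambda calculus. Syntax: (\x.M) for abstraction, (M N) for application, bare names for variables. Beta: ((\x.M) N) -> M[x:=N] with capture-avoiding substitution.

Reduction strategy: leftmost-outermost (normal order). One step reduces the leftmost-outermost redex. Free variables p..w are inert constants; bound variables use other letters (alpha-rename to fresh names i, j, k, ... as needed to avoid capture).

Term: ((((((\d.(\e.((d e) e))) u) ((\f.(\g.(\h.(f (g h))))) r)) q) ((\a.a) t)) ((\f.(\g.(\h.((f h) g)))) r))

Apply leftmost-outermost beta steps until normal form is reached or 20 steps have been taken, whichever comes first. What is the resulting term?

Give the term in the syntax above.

Answer: (((((u (\g.(\h.(r (g h))))) (\g.(\h.(r (g h))))) q) t) (\g.(\h.((r h) g))))

Derivation:
Step 0: ((((((\d.(\e.((d e) e))) u) ((\f.(\g.(\h.(f (g h))))) r)) q) ((\a.a) t)) ((\f.(\g.(\h.((f h) g)))) r))
Step 1: (((((\e.((u e) e)) ((\f.(\g.(\h.(f (g h))))) r)) q) ((\a.a) t)) ((\f.(\g.(\h.((f h) g)))) r))
Step 2: (((((u ((\f.(\g.(\h.(f (g h))))) r)) ((\f.(\g.(\h.(f (g h))))) r)) q) ((\a.a) t)) ((\f.(\g.(\h.((f h) g)))) r))
Step 3: (((((u (\g.(\h.(r (g h))))) ((\f.(\g.(\h.(f (g h))))) r)) q) ((\a.a) t)) ((\f.(\g.(\h.((f h) g)))) r))
Step 4: (((((u (\g.(\h.(r (g h))))) (\g.(\h.(r (g h))))) q) ((\a.a) t)) ((\f.(\g.(\h.((f h) g)))) r))
Step 5: (((((u (\g.(\h.(r (g h))))) (\g.(\h.(r (g h))))) q) t) ((\f.(\g.(\h.((f h) g)))) r))
Step 6: (((((u (\g.(\h.(r (g h))))) (\g.(\h.(r (g h))))) q) t) (\g.(\h.((r h) g))))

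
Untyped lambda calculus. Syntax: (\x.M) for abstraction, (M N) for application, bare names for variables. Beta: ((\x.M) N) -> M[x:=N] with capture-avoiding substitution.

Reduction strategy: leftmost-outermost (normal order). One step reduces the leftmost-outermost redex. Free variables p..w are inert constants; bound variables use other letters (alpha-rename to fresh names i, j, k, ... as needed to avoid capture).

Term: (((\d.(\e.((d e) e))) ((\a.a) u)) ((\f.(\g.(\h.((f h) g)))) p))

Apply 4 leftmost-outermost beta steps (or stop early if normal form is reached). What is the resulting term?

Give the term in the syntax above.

Answer: ((u (\g.(\h.((p h) g)))) ((\f.(\g.(\h.((f h) g)))) p))

Derivation:
Step 0: (((\d.(\e.((d e) e))) ((\a.a) u)) ((\f.(\g.(\h.((f h) g)))) p))
Step 1: ((\e.((((\a.a) u) e) e)) ((\f.(\g.(\h.((f h) g)))) p))
Step 2: ((((\a.a) u) ((\f.(\g.(\h.((f h) g)))) p)) ((\f.(\g.(\h.((f h) g)))) p))
Step 3: ((u ((\f.(\g.(\h.((f h) g)))) p)) ((\f.(\g.(\h.((f h) g)))) p))
Step 4: ((u (\g.(\h.((p h) g)))) ((\f.(\g.(\h.((f h) g)))) p))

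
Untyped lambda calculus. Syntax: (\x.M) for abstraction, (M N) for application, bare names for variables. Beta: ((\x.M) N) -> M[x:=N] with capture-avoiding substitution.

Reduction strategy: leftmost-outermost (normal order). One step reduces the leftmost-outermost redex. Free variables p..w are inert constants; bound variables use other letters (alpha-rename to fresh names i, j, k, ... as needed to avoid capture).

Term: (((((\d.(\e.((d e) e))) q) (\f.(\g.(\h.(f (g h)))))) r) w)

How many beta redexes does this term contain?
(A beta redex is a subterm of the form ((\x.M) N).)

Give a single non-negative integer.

Answer: 1

Derivation:
Term: (((((\d.(\e.((d e) e))) q) (\f.(\g.(\h.(f (g h)))))) r) w)
  Redex: ((\d.(\e.((d e) e))) q)
Total redexes: 1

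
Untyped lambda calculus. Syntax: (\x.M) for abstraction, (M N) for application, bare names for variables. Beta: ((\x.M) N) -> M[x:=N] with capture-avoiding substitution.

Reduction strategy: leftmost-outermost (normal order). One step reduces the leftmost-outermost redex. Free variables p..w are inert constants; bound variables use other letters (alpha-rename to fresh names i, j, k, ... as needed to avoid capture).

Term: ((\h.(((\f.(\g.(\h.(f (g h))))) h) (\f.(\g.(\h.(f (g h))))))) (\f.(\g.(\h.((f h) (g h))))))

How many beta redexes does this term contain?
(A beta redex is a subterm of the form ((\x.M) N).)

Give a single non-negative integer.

Answer: 2

Derivation:
Term: ((\h.(((\f.(\g.(\h.(f (g h))))) h) (\f.(\g.(\h.(f (g h))))))) (\f.(\g.(\h.((f h) (g h))))))
  Redex: ((\h.(((\f.(\g.(\h.(f (g h))))) h) (\f.(\g.(\h.(f (g h))))))) (\f.(\g.(\h.((f h) (g h))))))
  Redex: ((\f.(\g.(\h.(f (g h))))) h)
Total redexes: 2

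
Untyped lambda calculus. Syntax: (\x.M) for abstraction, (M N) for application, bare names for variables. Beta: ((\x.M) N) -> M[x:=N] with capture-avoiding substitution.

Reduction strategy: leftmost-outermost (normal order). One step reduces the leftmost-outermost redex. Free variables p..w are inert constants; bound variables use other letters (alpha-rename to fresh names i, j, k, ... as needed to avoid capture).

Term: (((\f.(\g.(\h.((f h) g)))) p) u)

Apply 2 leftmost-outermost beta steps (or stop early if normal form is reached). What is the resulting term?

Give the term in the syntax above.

Answer: (\h.((p h) u))

Derivation:
Step 0: (((\f.(\g.(\h.((f h) g)))) p) u)
Step 1: ((\g.(\h.((p h) g))) u)
Step 2: (\h.((p h) u))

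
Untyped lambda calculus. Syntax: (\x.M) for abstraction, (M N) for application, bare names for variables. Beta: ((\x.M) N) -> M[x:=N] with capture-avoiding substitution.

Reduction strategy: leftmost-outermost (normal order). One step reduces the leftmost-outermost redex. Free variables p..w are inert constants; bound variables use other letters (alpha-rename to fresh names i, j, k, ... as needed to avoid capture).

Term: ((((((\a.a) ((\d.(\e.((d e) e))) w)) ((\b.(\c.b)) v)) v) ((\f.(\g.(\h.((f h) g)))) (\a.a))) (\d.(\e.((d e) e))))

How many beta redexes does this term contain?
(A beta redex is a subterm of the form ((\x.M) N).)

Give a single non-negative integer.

Term: ((((((\a.a) ((\d.(\e.((d e) e))) w)) ((\b.(\c.b)) v)) v) ((\f.(\g.(\h.((f h) g)))) (\a.a))) (\d.(\e.((d e) e))))
  Redex: ((\a.a) ((\d.(\e.((d e) e))) w))
  Redex: ((\d.(\e.((d e) e))) w)
  Redex: ((\b.(\c.b)) v)
  Redex: ((\f.(\g.(\h.((f h) g)))) (\a.a))
Total redexes: 4

Answer: 4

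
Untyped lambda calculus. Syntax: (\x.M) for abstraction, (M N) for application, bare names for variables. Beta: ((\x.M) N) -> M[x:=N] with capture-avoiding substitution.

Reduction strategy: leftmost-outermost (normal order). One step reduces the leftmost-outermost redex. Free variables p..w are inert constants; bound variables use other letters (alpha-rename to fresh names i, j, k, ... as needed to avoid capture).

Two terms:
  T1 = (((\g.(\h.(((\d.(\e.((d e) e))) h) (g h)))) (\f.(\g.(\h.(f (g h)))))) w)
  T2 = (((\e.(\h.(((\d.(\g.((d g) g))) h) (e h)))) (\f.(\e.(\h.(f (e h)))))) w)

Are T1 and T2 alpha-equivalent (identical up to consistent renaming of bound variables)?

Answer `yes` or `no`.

Answer: yes

Derivation:
Term 1: (((\g.(\h.(((\d.(\e.((d e) e))) h) (g h)))) (\f.(\g.(\h.(f (g h)))))) w)
Term 2: (((\e.(\h.(((\d.(\g.((d g) g))) h) (e h)))) (\f.(\e.(\h.(f (e h)))))) w)
Alpha-equivalence: compare structure up to binder renaming.
Result: True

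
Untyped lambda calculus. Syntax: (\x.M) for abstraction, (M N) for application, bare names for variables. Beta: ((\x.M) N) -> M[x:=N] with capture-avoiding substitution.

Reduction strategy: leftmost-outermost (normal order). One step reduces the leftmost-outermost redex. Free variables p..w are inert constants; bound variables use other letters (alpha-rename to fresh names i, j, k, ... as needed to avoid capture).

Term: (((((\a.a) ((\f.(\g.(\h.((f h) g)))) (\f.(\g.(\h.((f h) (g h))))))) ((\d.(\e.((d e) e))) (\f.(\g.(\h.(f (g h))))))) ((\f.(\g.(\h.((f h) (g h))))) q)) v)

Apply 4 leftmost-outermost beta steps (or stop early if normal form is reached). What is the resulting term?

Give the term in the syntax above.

Step 0: (((((\a.a) ((\f.(\g.(\h.((f h) g)))) (\f.(\g.(\h.((f h) (g h))))))) ((\d.(\e.((d e) e))) (\f.(\g.(\h.(f (g h))))))) ((\f.(\g.(\h.((f h) (g h))))) q)) v)
Step 1: (((((\f.(\g.(\h.((f h) g)))) (\f.(\g.(\h.((f h) (g h)))))) ((\d.(\e.((d e) e))) (\f.(\g.(\h.(f (g h))))))) ((\f.(\g.(\h.((f h) (g h))))) q)) v)
Step 2: ((((\g.(\h.(((\f.(\g.(\h.((f h) (g h))))) h) g))) ((\d.(\e.((d e) e))) (\f.(\g.(\h.(f (g h))))))) ((\f.(\g.(\h.((f h) (g h))))) q)) v)
Step 3: (((\h.(((\f.(\g.(\h.((f h) (g h))))) h) ((\d.(\e.((d e) e))) (\f.(\g.(\h.(f (g h)))))))) ((\f.(\g.(\h.((f h) (g h))))) q)) v)
Step 4: ((((\f.(\g.(\h.((f h) (g h))))) ((\f.(\g.(\h.((f h) (g h))))) q)) ((\d.(\e.((d e) e))) (\f.(\g.(\h.(f (g h))))))) v)

Answer: ((((\f.(\g.(\h.((f h) (g h))))) ((\f.(\g.(\h.((f h) (g h))))) q)) ((\d.(\e.((d e) e))) (\f.(\g.(\h.(f (g h))))))) v)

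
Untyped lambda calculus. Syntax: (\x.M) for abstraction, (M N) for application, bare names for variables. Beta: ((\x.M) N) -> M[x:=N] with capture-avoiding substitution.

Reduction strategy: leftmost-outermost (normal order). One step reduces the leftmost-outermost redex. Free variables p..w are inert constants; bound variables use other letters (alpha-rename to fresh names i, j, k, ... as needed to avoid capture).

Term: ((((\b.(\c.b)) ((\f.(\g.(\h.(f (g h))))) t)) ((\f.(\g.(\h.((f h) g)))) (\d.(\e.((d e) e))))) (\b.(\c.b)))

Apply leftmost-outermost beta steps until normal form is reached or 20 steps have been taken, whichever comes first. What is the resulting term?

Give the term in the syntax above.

Answer: (\h.(t (\c.h)))

Derivation:
Step 0: ((((\b.(\c.b)) ((\f.(\g.(\h.(f (g h))))) t)) ((\f.(\g.(\h.((f h) g)))) (\d.(\e.((d e) e))))) (\b.(\c.b)))
Step 1: (((\c.((\f.(\g.(\h.(f (g h))))) t)) ((\f.(\g.(\h.((f h) g)))) (\d.(\e.((d e) e))))) (\b.(\c.b)))
Step 2: (((\f.(\g.(\h.(f (g h))))) t) (\b.(\c.b)))
Step 3: ((\g.(\h.(t (g h)))) (\b.(\c.b)))
Step 4: (\h.(t ((\b.(\c.b)) h)))
Step 5: (\h.(t (\c.h)))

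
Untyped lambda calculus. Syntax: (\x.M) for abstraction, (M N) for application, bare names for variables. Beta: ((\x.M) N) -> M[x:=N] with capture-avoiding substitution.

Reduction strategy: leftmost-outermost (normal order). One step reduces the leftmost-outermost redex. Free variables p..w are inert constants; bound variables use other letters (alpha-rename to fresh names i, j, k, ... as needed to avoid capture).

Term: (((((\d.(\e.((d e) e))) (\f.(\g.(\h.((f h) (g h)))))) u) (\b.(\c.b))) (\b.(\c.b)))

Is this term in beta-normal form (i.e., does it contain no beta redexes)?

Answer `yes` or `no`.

Term: (((((\d.(\e.((d e) e))) (\f.(\g.(\h.((f h) (g h)))))) u) (\b.(\c.b))) (\b.(\c.b)))
Found 1 beta redex(es).

Answer: no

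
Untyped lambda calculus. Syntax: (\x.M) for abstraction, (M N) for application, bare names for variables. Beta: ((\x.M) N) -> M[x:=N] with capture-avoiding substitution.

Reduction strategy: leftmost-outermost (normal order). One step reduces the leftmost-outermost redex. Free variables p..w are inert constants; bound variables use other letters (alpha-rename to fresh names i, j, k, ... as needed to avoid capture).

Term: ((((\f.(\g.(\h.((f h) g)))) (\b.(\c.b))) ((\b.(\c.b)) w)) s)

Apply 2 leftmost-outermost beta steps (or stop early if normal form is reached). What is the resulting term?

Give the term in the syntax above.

Answer: ((\h.(((\b.(\c.b)) h) ((\b.(\c.b)) w))) s)

Derivation:
Step 0: ((((\f.(\g.(\h.((f h) g)))) (\b.(\c.b))) ((\b.(\c.b)) w)) s)
Step 1: (((\g.(\h.(((\b.(\c.b)) h) g))) ((\b.(\c.b)) w)) s)
Step 2: ((\h.(((\b.(\c.b)) h) ((\b.(\c.b)) w))) s)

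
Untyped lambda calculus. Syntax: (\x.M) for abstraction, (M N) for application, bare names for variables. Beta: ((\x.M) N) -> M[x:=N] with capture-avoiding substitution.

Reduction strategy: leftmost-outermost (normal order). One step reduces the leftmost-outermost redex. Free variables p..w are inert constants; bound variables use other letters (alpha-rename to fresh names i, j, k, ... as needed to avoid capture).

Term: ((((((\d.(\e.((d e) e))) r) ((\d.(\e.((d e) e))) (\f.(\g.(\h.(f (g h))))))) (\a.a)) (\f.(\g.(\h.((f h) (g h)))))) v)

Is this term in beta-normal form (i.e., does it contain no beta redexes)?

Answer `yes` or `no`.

Term: ((((((\d.(\e.((d e) e))) r) ((\d.(\e.((d e) e))) (\f.(\g.(\h.(f (g h))))))) (\a.a)) (\f.(\g.(\h.((f h) (g h)))))) v)
Found 2 beta redex(es).

Answer: no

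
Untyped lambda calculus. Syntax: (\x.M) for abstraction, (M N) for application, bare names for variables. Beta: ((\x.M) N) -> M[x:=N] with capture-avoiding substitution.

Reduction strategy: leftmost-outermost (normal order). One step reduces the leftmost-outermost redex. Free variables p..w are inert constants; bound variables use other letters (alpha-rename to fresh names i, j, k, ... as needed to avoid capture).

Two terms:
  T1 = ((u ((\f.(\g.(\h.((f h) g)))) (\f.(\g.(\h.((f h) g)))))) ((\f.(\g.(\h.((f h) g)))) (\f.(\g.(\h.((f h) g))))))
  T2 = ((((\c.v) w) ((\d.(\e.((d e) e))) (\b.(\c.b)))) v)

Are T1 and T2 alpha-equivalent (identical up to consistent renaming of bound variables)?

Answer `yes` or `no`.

Term 1: ((u ((\f.(\g.(\h.((f h) g)))) (\f.(\g.(\h.((f h) g)))))) ((\f.(\g.(\h.((f h) g)))) (\f.(\g.(\h.((f h) g))))))
Term 2: ((((\c.v) w) ((\d.(\e.((d e) e))) (\b.(\c.b)))) v)
Alpha-equivalence: compare structure up to binder renaming.
Result: False

Answer: no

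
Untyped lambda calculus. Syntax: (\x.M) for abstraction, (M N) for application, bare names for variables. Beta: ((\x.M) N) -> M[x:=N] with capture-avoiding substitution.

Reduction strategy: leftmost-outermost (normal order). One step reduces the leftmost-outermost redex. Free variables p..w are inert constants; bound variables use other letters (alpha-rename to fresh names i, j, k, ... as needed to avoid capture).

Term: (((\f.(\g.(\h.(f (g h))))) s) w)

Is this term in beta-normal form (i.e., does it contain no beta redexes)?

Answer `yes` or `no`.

Answer: no

Derivation:
Term: (((\f.(\g.(\h.(f (g h))))) s) w)
Found 1 beta redex(es).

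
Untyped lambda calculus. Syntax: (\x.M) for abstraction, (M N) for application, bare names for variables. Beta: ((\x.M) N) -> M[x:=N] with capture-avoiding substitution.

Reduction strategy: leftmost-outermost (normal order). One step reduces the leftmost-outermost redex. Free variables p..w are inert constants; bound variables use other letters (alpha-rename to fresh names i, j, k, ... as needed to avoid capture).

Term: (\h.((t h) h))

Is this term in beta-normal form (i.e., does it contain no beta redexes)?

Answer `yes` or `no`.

Term: (\h.((t h) h))
No beta redexes found.

Answer: yes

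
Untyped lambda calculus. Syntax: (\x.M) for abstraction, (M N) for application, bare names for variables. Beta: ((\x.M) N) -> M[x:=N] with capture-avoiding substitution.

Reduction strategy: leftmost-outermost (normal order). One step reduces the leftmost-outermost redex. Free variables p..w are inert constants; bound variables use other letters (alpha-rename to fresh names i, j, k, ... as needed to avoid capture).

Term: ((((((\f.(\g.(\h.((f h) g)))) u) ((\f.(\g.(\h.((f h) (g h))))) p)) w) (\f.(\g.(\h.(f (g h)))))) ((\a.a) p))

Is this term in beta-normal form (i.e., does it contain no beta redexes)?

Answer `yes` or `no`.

Answer: no

Derivation:
Term: ((((((\f.(\g.(\h.((f h) g)))) u) ((\f.(\g.(\h.((f h) (g h))))) p)) w) (\f.(\g.(\h.(f (g h)))))) ((\a.a) p))
Found 3 beta redex(es).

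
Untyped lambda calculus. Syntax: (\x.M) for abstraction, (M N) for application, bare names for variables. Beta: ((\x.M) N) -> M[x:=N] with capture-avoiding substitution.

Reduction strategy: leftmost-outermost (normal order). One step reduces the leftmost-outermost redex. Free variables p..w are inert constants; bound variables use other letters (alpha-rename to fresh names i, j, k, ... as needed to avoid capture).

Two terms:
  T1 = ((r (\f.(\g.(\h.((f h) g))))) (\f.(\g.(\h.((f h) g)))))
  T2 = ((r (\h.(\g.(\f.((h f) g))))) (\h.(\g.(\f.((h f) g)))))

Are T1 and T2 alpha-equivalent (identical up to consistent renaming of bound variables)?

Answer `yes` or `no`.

Answer: yes

Derivation:
Term 1: ((r (\f.(\g.(\h.((f h) g))))) (\f.(\g.(\h.((f h) g)))))
Term 2: ((r (\h.(\g.(\f.((h f) g))))) (\h.(\g.(\f.((h f) g)))))
Alpha-equivalence: compare structure up to binder renaming.
Result: True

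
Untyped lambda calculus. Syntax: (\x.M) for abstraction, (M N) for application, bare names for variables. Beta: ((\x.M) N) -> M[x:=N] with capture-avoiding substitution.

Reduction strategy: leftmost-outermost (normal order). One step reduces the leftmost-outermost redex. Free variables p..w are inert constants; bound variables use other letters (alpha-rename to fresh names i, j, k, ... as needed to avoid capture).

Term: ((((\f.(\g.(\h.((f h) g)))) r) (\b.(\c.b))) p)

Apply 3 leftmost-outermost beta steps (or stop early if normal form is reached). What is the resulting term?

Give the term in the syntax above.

Step 0: ((((\f.(\g.(\h.((f h) g)))) r) (\b.(\c.b))) p)
Step 1: (((\g.(\h.((r h) g))) (\b.(\c.b))) p)
Step 2: ((\h.((r h) (\b.(\c.b)))) p)
Step 3: ((r p) (\b.(\c.b)))

Answer: ((r p) (\b.(\c.b)))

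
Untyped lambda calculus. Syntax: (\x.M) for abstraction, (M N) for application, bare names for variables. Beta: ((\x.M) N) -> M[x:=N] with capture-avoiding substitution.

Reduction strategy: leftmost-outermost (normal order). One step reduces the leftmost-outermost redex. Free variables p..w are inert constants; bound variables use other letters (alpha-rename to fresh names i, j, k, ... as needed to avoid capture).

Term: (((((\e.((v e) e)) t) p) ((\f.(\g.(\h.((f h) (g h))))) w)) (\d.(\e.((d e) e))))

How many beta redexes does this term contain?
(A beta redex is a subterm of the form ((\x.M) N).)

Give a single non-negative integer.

Answer: 2

Derivation:
Term: (((((\e.((v e) e)) t) p) ((\f.(\g.(\h.((f h) (g h))))) w)) (\d.(\e.((d e) e))))
  Redex: ((\e.((v e) e)) t)
  Redex: ((\f.(\g.(\h.((f h) (g h))))) w)
Total redexes: 2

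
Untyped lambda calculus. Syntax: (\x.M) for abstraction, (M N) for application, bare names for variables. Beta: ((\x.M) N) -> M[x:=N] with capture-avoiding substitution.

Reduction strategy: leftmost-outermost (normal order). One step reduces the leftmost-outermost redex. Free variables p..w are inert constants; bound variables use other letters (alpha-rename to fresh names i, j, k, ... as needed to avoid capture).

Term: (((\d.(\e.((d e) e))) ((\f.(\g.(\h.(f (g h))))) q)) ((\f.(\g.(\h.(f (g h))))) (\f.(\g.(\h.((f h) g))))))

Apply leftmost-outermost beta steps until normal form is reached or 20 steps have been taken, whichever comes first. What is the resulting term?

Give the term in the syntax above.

Answer: (q (\h.(\g.(\i.(\j.(((h i) j) g))))))

Derivation:
Step 0: (((\d.(\e.((d e) e))) ((\f.(\g.(\h.(f (g h))))) q)) ((\f.(\g.(\h.(f (g h))))) (\f.(\g.(\h.((f h) g))))))
Step 1: ((\e.((((\f.(\g.(\h.(f (g h))))) q) e) e)) ((\f.(\g.(\h.(f (g h))))) (\f.(\g.(\h.((f h) g))))))
Step 2: ((((\f.(\g.(\h.(f (g h))))) q) ((\f.(\g.(\h.(f (g h))))) (\f.(\g.(\h.((f h) g)))))) ((\f.(\g.(\h.(f (g h))))) (\f.(\g.(\h.((f h) g))))))
Step 3: (((\g.(\h.(q (g h)))) ((\f.(\g.(\h.(f (g h))))) (\f.(\g.(\h.((f h) g)))))) ((\f.(\g.(\h.(f (g h))))) (\f.(\g.(\h.((f h) g))))))
Step 4: ((\h.(q (((\f.(\g.(\h.(f (g h))))) (\f.(\g.(\h.((f h) g))))) h))) ((\f.(\g.(\h.(f (g h))))) (\f.(\g.(\h.((f h) g))))))
Step 5: (q (((\f.(\g.(\h.(f (g h))))) (\f.(\g.(\h.((f h) g))))) ((\f.(\g.(\h.(f (g h))))) (\f.(\g.(\h.((f h) g)))))))
Step 6: (q ((\g.(\h.((\f.(\g.(\h.((f h) g)))) (g h)))) ((\f.(\g.(\h.(f (g h))))) (\f.(\g.(\h.((f h) g)))))))
Step 7: (q (\h.((\f.(\g.(\h.((f h) g)))) (((\f.(\g.(\h.(f (g h))))) (\f.(\g.(\h.((f h) g))))) h))))
Step 8: (q (\h.(\g.(\i.(((((\f.(\g.(\h.(f (g h))))) (\f.(\g.(\h.((f h) g))))) h) i) g)))))
Step 9: (q (\h.(\g.(\i.((((\g.(\h.((\f.(\g.(\h.((f h) g)))) (g h)))) h) i) g)))))
Step 10: (q (\h.(\g.(\i.(((\i.((\f.(\g.(\h.((f h) g)))) (h i))) i) g)))))
Step 11: (q (\h.(\g.(\i.(((\f.(\g.(\h.((f h) g)))) (h i)) g)))))
Step 12: (q (\h.(\g.(\i.((\g.(\j.(((h i) j) g))) g)))))
Step 13: (q (\h.(\g.(\i.(\j.(((h i) j) g))))))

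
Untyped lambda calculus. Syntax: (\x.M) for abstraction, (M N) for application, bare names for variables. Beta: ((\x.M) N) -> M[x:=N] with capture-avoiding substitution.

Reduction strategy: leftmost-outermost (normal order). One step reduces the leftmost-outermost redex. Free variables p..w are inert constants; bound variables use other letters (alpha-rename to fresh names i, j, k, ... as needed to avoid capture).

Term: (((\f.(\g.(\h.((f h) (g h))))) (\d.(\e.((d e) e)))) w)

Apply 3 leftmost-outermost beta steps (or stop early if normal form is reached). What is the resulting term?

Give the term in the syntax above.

Step 0: (((\f.(\g.(\h.((f h) (g h))))) (\d.(\e.((d e) e)))) w)
Step 1: ((\g.(\h.(((\d.(\e.((d e) e))) h) (g h)))) w)
Step 2: (\h.(((\d.(\e.((d e) e))) h) (w h)))
Step 3: (\h.((\e.((h e) e)) (w h)))

Answer: (\h.((\e.((h e) e)) (w h)))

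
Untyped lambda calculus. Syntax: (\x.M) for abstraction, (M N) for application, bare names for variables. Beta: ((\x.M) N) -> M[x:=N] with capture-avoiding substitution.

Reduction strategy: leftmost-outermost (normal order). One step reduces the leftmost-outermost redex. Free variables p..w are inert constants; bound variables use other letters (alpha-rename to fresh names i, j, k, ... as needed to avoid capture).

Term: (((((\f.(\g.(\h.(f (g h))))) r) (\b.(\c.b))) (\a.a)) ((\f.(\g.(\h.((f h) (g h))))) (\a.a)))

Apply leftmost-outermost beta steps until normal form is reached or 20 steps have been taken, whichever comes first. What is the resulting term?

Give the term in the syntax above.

Answer: ((r (\c.(\a.a))) (\g.(\h.(h (g h)))))

Derivation:
Step 0: (((((\f.(\g.(\h.(f (g h))))) r) (\b.(\c.b))) (\a.a)) ((\f.(\g.(\h.((f h) (g h))))) (\a.a)))
Step 1: ((((\g.(\h.(r (g h)))) (\b.(\c.b))) (\a.a)) ((\f.(\g.(\h.((f h) (g h))))) (\a.a)))
Step 2: (((\h.(r ((\b.(\c.b)) h))) (\a.a)) ((\f.(\g.(\h.((f h) (g h))))) (\a.a)))
Step 3: ((r ((\b.(\c.b)) (\a.a))) ((\f.(\g.(\h.((f h) (g h))))) (\a.a)))
Step 4: ((r (\c.(\a.a))) ((\f.(\g.(\h.((f h) (g h))))) (\a.a)))
Step 5: ((r (\c.(\a.a))) (\g.(\h.(((\a.a) h) (g h)))))
Step 6: ((r (\c.(\a.a))) (\g.(\h.(h (g h)))))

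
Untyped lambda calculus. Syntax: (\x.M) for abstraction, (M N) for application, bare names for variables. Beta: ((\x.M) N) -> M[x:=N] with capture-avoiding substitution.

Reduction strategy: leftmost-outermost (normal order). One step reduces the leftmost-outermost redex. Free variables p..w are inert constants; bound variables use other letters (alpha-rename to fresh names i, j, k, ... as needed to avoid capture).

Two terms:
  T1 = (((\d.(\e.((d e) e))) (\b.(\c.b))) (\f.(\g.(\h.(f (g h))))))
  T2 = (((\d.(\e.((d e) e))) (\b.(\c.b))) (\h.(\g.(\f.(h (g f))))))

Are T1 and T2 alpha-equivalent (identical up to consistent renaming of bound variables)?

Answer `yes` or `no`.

Term 1: (((\d.(\e.((d e) e))) (\b.(\c.b))) (\f.(\g.(\h.(f (g h))))))
Term 2: (((\d.(\e.((d e) e))) (\b.(\c.b))) (\h.(\g.(\f.(h (g f))))))
Alpha-equivalence: compare structure up to binder renaming.
Result: True

Answer: yes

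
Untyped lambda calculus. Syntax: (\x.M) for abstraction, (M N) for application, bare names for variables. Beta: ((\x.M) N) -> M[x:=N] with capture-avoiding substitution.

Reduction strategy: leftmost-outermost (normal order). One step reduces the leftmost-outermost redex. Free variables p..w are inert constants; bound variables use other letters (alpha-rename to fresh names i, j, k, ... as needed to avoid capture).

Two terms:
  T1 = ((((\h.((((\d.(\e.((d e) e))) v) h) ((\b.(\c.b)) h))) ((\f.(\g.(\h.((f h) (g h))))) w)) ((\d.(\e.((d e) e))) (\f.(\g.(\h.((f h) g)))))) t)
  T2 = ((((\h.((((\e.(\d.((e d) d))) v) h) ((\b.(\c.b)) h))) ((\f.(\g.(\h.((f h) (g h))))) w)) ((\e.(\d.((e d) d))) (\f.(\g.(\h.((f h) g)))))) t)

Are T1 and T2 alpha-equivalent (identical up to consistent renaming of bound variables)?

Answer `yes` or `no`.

Answer: yes

Derivation:
Term 1: ((((\h.((((\d.(\e.((d e) e))) v) h) ((\b.(\c.b)) h))) ((\f.(\g.(\h.((f h) (g h))))) w)) ((\d.(\e.((d e) e))) (\f.(\g.(\h.((f h) g)))))) t)
Term 2: ((((\h.((((\e.(\d.((e d) d))) v) h) ((\b.(\c.b)) h))) ((\f.(\g.(\h.((f h) (g h))))) w)) ((\e.(\d.((e d) d))) (\f.(\g.(\h.((f h) g)))))) t)
Alpha-equivalence: compare structure up to binder renaming.
Result: True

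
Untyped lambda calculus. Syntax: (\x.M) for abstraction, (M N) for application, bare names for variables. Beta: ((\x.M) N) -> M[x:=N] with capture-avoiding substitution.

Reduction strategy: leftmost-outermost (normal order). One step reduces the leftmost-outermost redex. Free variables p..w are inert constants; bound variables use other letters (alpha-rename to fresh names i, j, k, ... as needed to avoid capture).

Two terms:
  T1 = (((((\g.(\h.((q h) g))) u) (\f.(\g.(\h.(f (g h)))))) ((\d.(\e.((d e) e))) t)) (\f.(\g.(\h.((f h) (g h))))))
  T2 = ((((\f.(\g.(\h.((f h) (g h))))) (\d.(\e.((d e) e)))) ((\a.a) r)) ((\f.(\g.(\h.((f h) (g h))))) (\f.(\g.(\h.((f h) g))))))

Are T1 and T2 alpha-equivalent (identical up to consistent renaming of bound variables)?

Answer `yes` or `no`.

Term 1: (((((\g.(\h.((q h) g))) u) (\f.(\g.(\h.(f (g h)))))) ((\d.(\e.((d e) e))) t)) (\f.(\g.(\h.((f h) (g h))))))
Term 2: ((((\f.(\g.(\h.((f h) (g h))))) (\d.(\e.((d e) e)))) ((\a.a) r)) ((\f.(\g.(\h.((f h) (g h))))) (\f.(\g.(\h.((f h) g))))))
Alpha-equivalence: compare structure up to binder renaming.
Result: False

Answer: no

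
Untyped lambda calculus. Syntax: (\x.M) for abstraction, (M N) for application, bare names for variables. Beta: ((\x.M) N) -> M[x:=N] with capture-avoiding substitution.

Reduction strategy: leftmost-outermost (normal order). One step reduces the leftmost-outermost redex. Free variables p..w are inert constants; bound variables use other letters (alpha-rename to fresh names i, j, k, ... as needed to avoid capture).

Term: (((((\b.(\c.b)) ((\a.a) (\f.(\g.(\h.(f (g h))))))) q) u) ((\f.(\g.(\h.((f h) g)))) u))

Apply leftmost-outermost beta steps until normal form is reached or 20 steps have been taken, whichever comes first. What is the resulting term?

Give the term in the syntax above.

Step 0: (((((\b.(\c.b)) ((\a.a) (\f.(\g.(\h.(f (g h))))))) q) u) ((\f.(\g.(\h.((f h) g)))) u))
Step 1: ((((\c.((\a.a) (\f.(\g.(\h.(f (g h))))))) q) u) ((\f.(\g.(\h.((f h) g)))) u))
Step 2: ((((\a.a) (\f.(\g.(\h.(f (g h)))))) u) ((\f.(\g.(\h.((f h) g)))) u))
Step 3: (((\f.(\g.(\h.(f (g h))))) u) ((\f.(\g.(\h.((f h) g)))) u))
Step 4: ((\g.(\h.(u (g h)))) ((\f.(\g.(\h.((f h) g)))) u))
Step 5: (\h.(u (((\f.(\g.(\h.((f h) g)))) u) h)))
Step 6: (\h.(u ((\g.(\h.((u h) g))) h)))
Step 7: (\h.(u (\i.((u i) h))))

Answer: (\h.(u (\i.((u i) h))))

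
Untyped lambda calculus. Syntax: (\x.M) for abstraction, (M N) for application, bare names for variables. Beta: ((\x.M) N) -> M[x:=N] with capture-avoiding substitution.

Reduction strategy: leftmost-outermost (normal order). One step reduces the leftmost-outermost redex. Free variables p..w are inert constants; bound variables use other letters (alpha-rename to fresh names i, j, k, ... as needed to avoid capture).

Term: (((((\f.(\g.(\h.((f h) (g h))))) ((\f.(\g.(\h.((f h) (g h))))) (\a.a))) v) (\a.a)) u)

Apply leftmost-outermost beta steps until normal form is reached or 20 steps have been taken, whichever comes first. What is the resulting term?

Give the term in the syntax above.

Step 0: (((((\f.(\g.(\h.((f h) (g h))))) ((\f.(\g.(\h.((f h) (g h))))) (\a.a))) v) (\a.a)) u)
Step 1: ((((\g.(\h.((((\f.(\g.(\h.((f h) (g h))))) (\a.a)) h) (g h)))) v) (\a.a)) u)
Step 2: (((\h.((((\f.(\g.(\h.((f h) (g h))))) (\a.a)) h) (v h))) (\a.a)) u)
Step 3: (((((\f.(\g.(\h.((f h) (g h))))) (\a.a)) (\a.a)) (v (\a.a))) u)
Step 4: ((((\g.(\h.(((\a.a) h) (g h)))) (\a.a)) (v (\a.a))) u)
Step 5: (((\h.(((\a.a) h) ((\a.a) h))) (v (\a.a))) u)
Step 6: ((((\a.a) (v (\a.a))) ((\a.a) (v (\a.a)))) u)
Step 7: (((v (\a.a)) ((\a.a) (v (\a.a)))) u)
Step 8: (((v (\a.a)) (v (\a.a))) u)

Answer: (((v (\a.a)) (v (\a.a))) u)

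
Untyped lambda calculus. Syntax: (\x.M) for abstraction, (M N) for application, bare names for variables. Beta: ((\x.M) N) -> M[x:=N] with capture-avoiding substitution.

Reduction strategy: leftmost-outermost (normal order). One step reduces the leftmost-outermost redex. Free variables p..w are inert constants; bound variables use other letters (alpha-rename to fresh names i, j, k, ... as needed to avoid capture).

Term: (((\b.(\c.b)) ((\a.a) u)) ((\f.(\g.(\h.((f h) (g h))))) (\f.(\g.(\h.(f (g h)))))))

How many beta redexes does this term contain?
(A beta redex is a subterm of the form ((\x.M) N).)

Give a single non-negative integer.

Term: (((\b.(\c.b)) ((\a.a) u)) ((\f.(\g.(\h.((f h) (g h))))) (\f.(\g.(\h.(f (g h)))))))
  Redex: ((\b.(\c.b)) ((\a.a) u))
  Redex: ((\a.a) u)
  Redex: ((\f.(\g.(\h.((f h) (g h))))) (\f.(\g.(\h.(f (g h))))))
Total redexes: 3

Answer: 3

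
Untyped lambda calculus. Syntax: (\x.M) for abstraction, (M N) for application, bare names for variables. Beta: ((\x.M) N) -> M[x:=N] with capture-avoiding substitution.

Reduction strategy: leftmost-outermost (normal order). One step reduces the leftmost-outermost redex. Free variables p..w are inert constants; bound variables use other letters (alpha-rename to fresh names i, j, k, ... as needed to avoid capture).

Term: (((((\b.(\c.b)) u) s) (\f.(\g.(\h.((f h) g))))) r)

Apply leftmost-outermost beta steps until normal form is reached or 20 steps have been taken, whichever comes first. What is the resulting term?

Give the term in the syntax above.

Answer: ((u (\f.(\g.(\h.((f h) g))))) r)

Derivation:
Step 0: (((((\b.(\c.b)) u) s) (\f.(\g.(\h.((f h) g))))) r)
Step 1: ((((\c.u) s) (\f.(\g.(\h.((f h) g))))) r)
Step 2: ((u (\f.(\g.(\h.((f h) g))))) r)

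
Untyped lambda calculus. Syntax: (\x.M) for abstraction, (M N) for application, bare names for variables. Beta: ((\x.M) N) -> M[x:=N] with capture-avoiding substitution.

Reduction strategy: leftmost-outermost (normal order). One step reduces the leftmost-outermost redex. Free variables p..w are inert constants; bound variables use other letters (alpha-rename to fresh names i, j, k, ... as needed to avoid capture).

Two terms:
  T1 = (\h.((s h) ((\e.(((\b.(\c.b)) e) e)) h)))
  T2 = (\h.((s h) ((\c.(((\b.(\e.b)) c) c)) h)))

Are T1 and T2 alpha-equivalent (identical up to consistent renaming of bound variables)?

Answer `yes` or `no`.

Answer: yes

Derivation:
Term 1: (\h.((s h) ((\e.(((\b.(\c.b)) e) e)) h)))
Term 2: (\h.((s h) ((\c.(((\b.(\e.b)) c) c)) h)))
Alpha-equivalence: compare structure up to binder renaming.
Result: True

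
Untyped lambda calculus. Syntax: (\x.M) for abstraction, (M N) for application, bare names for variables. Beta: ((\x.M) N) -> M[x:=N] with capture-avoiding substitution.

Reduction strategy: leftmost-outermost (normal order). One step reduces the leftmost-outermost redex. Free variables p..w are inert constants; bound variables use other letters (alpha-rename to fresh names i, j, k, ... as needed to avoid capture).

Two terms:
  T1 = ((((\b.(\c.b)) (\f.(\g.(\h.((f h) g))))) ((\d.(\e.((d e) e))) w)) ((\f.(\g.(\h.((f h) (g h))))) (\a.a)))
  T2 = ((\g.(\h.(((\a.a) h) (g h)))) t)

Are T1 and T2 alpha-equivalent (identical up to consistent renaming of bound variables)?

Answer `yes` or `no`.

Answer: no

Derivation:
Term 1: ((((\b.(\c.b)) (\f.(\g.(\h.((f h) g))))) ((\d.(\e.((d e) e))) w)) ((\f.(\g.(\h.((f h) (g h))))) (\a.a)))
Term 2: ((\g.(\h.(((\a.a) h) (g h)))) t)
Alpha-equivalence: compare structure up to binder renaming.
Result: False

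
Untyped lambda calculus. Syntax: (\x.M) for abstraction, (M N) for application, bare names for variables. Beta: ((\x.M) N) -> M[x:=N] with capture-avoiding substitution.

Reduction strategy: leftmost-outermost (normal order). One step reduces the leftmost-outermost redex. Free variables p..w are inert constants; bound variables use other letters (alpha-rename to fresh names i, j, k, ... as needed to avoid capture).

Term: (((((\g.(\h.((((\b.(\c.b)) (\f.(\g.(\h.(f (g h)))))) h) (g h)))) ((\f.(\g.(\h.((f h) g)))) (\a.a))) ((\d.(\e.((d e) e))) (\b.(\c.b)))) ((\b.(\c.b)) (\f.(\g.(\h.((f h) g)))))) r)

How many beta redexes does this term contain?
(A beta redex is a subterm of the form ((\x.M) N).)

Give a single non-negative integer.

Term: (((((\g.(\h.((((\b.(\c.b)) (\f.(\g.(\h.(f (g h)))))) h) (g h)))) ((\f.(\g.(\h.((f h) g)))) (\a.a))) ((\d.(\e.((d e) e))) (\b.(\c.b)))) ((\b.(\c.b)) (\f.(\g.(\h.((f h) g)))))) r)
  Redex: ((\g.(\h.((((\b.(\c.b)) (\f.(\g.(\h.(f (g h)))))) h) (g h)))) ((\f.(\g.(\h.((f h) g)))) (\a.a)))
  Redex: ((\b.(\c.b)) (\f.(\g.(\h.(f (g h))))))
  Redex: ((\f.(\g.(\h.((f h) g)))) (\a.a))
  Redex: ((\d.(\e.((d e) e))) (\b.(\c.b)))
  Redex: ((\b.(\c.b)) (\f.(\g.(\h.((f h) g)))))
Total redexes: 5

Answer: 5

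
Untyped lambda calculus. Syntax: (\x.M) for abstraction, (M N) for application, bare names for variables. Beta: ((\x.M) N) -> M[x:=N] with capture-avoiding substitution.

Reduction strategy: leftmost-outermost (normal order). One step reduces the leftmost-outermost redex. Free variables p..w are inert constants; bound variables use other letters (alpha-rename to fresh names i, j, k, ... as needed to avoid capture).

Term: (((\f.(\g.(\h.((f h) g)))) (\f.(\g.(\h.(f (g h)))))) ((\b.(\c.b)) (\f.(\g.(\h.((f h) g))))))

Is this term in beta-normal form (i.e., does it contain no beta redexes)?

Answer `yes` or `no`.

Answer: no

Derivation:
Term: (((\f.(\g.(\h.((f h) g)))) (\f.(\g.(\h.(f (g h)))))) ((\b.(\c.b)) (\f.(\g.(\h.((f h) g))))))
Found 2 beta redex(es).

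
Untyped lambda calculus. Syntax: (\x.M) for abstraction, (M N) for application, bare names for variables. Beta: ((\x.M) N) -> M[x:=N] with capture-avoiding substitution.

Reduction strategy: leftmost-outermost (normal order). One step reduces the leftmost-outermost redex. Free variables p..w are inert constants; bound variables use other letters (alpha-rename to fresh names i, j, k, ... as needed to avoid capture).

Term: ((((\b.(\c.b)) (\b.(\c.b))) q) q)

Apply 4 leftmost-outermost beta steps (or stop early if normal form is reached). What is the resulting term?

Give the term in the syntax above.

Answer: (\c.q)

Derivation:
Step 0: ((((\b.(\c.b)) (\b.(\c.b))) q) q)
Step 1: (((\c.(\b.(\c.b))) q) q)
Step 2: ((\b.(\c.b)) q)
Step 3: (\c.q)
Step 4: (normal form reached)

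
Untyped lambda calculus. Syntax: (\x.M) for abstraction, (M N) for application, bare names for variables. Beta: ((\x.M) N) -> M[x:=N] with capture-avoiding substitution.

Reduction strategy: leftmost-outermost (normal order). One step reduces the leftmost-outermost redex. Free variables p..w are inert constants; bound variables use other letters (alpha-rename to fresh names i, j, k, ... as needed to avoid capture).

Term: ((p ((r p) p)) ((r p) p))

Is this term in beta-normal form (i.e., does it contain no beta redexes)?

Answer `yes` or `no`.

Term: ((p ((r p) p)) ((r p) p))
No beta redexes found.

Answer: yes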